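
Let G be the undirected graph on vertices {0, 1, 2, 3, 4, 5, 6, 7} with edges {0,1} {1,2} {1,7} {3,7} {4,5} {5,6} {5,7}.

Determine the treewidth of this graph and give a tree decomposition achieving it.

Treewidth 1.
One such decomposition:
Bags: B1 = {1, 7}  B2 = {0, 1}  B3 = {3, 7}  B4 = {5, 7}  B5 = {4, 5}  B6 = {5, 6}  B7 = {1, 2}
Tree: B1–B2, B1–B3, B3–B4, B4–B5, B4–B6, B2–B7

Every bag has size at most 2, so the width is 2 − 1 = 1 and tw(G) ≤ 1. Any graph with an edge has treewidth ≥ 1, and G has the edge 7–1. Hence tw(G) = 1 exactly.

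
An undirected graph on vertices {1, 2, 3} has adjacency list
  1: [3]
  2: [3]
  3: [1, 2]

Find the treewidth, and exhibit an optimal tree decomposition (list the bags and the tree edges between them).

The largest bag has 2 vertices, giving width 1; this decomposition certifies tw(G) ≤ 1. Since G has at least one edge (e.g. 3–2), it is not an edgeless graph, so tw(G) ≥ 1. Combining the bounds, tw(G) = 1.

Treewidth 1.
One such decomposition:
Bags: B1 = {2, 3}  B2 = {1, 3}
Tree: B1–B2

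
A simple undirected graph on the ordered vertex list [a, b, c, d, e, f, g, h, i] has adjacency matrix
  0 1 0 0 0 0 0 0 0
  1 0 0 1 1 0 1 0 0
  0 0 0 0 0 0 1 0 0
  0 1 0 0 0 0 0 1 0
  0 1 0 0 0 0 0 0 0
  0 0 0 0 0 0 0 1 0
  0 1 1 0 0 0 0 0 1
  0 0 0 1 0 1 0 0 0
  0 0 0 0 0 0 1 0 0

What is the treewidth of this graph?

A width-1 tree decomposition is:
Bags: B1 = {b, d}  B2 = {b, g}  B3 = {b, e}  B4 = {c, g}  B5 = {d, h}  B6 = {g, i}  B7 = {a, b}  B8 = {f, h}
Tree: B1–B2, B1–B3, B2–B4, B1–B5, B2–B6, B1–B7, B5–B8
The largest bag has 2 vertices, giving width 1; this decomposition certifies tw(G) ≤ 1. G has an edge, so its treewidth is at least 1. Hence tw(G) = 1 exactly.

1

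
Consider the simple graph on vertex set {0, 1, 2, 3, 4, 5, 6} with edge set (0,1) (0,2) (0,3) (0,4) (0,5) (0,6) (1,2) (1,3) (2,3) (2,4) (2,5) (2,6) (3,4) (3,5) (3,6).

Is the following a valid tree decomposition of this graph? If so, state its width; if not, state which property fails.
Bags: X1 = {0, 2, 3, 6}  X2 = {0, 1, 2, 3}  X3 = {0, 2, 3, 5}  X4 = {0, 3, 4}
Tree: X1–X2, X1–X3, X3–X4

No — edge (2,4) lies in no bag.

A tree decomposition must satisfy three properties: every vertex lies in some bag; for every edge, both endpoints lie together in some bag; and for every vertex, the bags containing it form a connected subtree. Here edge (2,4) lies in no bag, so the decomposition is invalid.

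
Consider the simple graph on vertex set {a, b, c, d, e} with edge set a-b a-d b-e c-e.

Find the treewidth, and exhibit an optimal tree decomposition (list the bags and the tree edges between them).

Every bag has size at most 2, so the width is 2 − 1 = 1 and tw(G) ≤ 1. G has an edge, so its treewidth is at least 1. Therefore the treewidth is 1.

Treewidth 1.
One optimal decomposition is:
Bags: B1 = {c, e}  B2 = {b, e}  B3 = {a, b}  B4 = {a, d}
Tree: B1–B2, B2–B3, B3–B4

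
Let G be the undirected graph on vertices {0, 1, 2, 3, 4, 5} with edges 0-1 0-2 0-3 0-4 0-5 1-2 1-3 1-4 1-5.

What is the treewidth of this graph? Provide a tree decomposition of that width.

Treewidth 2.
Bags: B1 = {0, 1, 4}  B2 = {0, 1, 3}  B3 = {0, 1, 5}  B4 = {0, 1, 2}
Tree: B1–B2, B1–B3, B2–B4

Every bag has size at most 3, so the width is 3 − 1 = 2 and tw(G) ≤ 2. Conversely, {0, 1, 2} is a clique of size 3, and the vertices of any clique must share a bag in every tree decomposition; so some bag has ≥ 3 vertices and tw(G) ≥ 2. Combining the bounds, tw(G) = 2.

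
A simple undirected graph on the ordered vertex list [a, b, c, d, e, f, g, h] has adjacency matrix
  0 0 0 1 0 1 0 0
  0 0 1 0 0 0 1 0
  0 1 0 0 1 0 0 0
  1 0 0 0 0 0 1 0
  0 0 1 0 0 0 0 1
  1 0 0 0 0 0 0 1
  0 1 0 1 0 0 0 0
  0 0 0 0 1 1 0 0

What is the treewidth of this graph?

2

A width-2 tree decomposition is:
Bags: B1 = {e, f, h}  B2 = {a, e, f}  B3 = {a, d, e}  B4 = {d, e, g}  B5 = {b, e, g}  B6 = {b, c, e}
Tree: B1–B2, B2–B3, B3–B4, B4–B5, B5–B6
Each bag holds 3 vertices, so the decomposition has width 2, which upper-bounds the treewidth. Since e–h–f–a–d–g–b–c–e is a cycle in G, G is not acyclic. Forests are exactly the graphs of treewidth ≤ 1, so tw(G) ≥ 2. Therefore the treewidth is 2.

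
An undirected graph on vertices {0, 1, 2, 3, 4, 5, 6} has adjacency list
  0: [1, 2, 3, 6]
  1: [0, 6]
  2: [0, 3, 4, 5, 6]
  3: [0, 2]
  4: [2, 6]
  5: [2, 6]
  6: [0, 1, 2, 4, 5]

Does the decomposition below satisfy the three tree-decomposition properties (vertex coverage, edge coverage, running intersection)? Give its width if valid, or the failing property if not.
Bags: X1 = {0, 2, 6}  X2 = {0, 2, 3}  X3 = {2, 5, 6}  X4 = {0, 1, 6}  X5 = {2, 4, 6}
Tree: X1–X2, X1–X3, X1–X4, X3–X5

Vertex coverage: the bags together contain {0, 1, 2, 3, 4, 5, 6}, the full vertex set. Edge coverage: each edge of G has both endpoints in at least one bag. Running intersection: for every vertex, the bags containing it form a connected subtree. All three properties hold, so this is a valid tree decomposition of width max|bag| − 1 = 2, and hence tw(G) ≤ 2.

Yes; width 2.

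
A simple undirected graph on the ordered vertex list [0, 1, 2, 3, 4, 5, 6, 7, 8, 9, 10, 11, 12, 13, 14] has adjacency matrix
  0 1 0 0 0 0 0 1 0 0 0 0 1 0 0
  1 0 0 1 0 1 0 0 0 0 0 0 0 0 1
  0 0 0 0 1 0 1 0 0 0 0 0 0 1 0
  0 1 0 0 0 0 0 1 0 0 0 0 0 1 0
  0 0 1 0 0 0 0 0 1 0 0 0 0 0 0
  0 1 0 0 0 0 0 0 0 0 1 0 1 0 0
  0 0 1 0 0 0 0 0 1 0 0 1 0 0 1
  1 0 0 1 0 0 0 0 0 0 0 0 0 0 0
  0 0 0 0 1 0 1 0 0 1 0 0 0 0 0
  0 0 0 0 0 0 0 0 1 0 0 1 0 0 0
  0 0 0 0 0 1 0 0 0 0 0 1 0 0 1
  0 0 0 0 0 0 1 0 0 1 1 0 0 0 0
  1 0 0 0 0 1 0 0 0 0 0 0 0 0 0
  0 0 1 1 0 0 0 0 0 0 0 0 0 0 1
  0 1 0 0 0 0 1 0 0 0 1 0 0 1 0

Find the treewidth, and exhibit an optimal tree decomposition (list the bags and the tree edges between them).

Each bag holds 4 vertices, so the decomposition has width 3, which upper-bounds the treewidth. For the lower bound: the 4 vertex sets {0,7,12}, {5}, {1}, {3,10,13,14} are disjoint, each induces a connected subgraph, and every pair is joined by at least one edge of G. Contracting each set to a single vertex therefore yields K_{4} as a minor, and since treewidth is minor-monotone, tw(G) ≥ tw(K_{4}) = 3. The upper and lower bounds meet at 3, so that is the treewidth.

Treewidth 3.
One optimal decomposition is:
Bags: B1 = {0, 5, 7, 12}  B2 = {0, 1, 5, 7}  B3 = {1, 3, 5, 7}  B4 = {1, 3, 5, 10}  B5 = {1, 3, 10, 14}  B6 = {3, 10, 13, 14}  B7 = {10, 11, 13, 14}  B8 = {6, 11, 13, 14}  B9 = {2, 6, 11, 13}  B10 = {2, 6, 9, 11}  B11 = {2, 6, 8, 9}  B12 = {2, 4, 8, 9}
Tree: B1–B2, B2–B3, B3–B4, B4–B5, B5–B6, B6–B7, B7–B8, B8–B9, B9–B10, B10–B11, B11–B12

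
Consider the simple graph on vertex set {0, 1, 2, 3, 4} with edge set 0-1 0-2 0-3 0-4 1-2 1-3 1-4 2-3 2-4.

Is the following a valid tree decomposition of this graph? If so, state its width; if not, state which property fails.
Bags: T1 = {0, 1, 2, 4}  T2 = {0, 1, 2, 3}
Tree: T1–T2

Vertex coverage: the bags together contain {0, 1, 2, 3, 4}, the full vertex set. Edge coverage: each edge of G has both endpoints in at least one bag. Running intersection: for every vertex, the bags containing it form a connected subtree. All three properties hold, so this is a valid tree decomposition of width max|bag| − 1 = 3, and hence tw(G) ≤ 3.

Yes; width 3.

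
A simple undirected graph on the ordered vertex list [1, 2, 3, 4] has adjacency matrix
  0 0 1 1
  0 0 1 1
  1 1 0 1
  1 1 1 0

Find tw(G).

2

A width-2 tree decomposition is:
Bags: B1 = {2, 3, 4}  B2 = {1, 3, 4}
Tree: B1–B2
Each bag holds 3 vertices, so the decomposition has width 2, which upper-bounds the treewidth. On the other hand G contains the 3-clique {1, 3, 4}. A clique must lie in a single bag of any decomposition, so no decomposition can have width below 2. Combining the bounds, tw(G) = 2.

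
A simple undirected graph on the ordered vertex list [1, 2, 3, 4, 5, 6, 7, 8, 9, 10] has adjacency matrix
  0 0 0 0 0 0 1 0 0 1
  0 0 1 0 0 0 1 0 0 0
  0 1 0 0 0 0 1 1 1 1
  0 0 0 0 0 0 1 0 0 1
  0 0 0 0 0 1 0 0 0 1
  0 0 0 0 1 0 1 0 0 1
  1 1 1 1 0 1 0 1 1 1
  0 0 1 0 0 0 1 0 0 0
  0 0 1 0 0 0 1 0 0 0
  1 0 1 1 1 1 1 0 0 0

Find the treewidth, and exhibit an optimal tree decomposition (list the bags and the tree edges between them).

The largest bag has 3 vertices, giving width 2; this decomposition certifies tw(G) ≤ 2. On the other hand G contains the 3-clique {5, 6, 10}. A clique must lie in a single bag of any decomposition, so no decomposition can have width below 2. Therefore the treewidth is 2.

Treewidth 2.
One optimal decomposition is:
Bags: B1 = {3, 7, 10}  B2 = {3, 7, 9}  B3 = {2, 3, 7}  B4 = {6, 7, 10}  B5 = {3, 7, 8}  B6 = {1, 7, 10}  B7 = {4, 7, 10}  B8 = {5, 6, 10}
Tree: B1–B2, B2–B3, B1–B4, B1–B5, B4–B6, B1–B7, B4–B8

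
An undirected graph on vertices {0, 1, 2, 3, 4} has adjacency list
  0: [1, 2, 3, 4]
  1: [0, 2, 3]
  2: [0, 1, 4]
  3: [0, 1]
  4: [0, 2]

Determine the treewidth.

A width-2 tree decomposition is:
Bags: B1 = {0, 2, 4}  B2 = {0, 1, 2}  B3 = {0, 1, 3}
Tree: B1–B2, B2–B3
The largest bag has 3 vertices, giving width 2; this decomposition certifies tw(G) ≤ 2. On the other hand G contains the 3-clique {0, 1, 2}. A clique must lie in a single bag of any decomposition, so no decomposition can have width below 2. Hence tw(G) = 2 exactly.

2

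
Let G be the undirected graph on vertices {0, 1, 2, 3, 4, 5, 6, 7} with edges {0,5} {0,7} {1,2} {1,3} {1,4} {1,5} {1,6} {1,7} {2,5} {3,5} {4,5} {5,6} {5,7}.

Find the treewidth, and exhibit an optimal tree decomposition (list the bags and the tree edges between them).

The largest bag has 3 vertices, giving width 2; this decomposition certifies tw(G) ≤ 2. For the lower bound, the 3 vertices {0, 5, 7} are pairwise adjacent, and any tree decomposition puts a clique entirely inside one bag — forcing width ≥ 2. Combining the bounds, tw(G) = 2.

Treewidth 2.
Bags: B1 = {1, 2, 5}  B2 = {1, 3, 5}  B3 = {1, 5, 7}  B4 = {1, 5, 6}  B5 = {0, 5, 7}  B6 = {1, 4, 5}
Tree: B1–B2, B2–B3, B2–B4, B3–B5, B4–B6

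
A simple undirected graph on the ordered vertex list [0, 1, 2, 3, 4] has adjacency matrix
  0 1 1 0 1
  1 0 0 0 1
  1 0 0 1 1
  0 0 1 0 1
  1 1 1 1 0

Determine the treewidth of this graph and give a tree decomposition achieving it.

Every bag has size at most 3, so the width is 3 − 1 = 2 and tw(G) ≤ 2. Conversely, {0, 1, 4} is a clique of size 3, and the vertices of any clique must share a bag in every tree decomposition; so some bag has ≥ 3 vertices and tw(G) ≥ 2. Hence tw(G) = 2 exactly.

Treewidth 2.
One such decomposition:
Bags: B1 = {0, 2, 4}  B2 = {0, 1, 4}  B3 = {2, 3, 4}
Tree: B1–B2, B1–B3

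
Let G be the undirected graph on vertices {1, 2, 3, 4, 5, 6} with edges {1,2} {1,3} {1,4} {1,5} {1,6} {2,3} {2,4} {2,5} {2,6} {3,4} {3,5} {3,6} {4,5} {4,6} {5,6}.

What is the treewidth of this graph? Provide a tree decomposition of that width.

Treewidth 5.
One optimal decomposition is:
Bags: B1 = {1, 2, 3, 4, 5, 6}
Tree: (single bag)

With just one bag of size 6, the width is 6 − 1 = 5, so tw(G) ≤ 5. For the lower bound, the 6 vertices {1, 2, 3, 4, 5, 6} are pairwise adjacent, and any tree decomposition puts a clique entirely inside one bag — forcing width ≥ 5. Therefore the treewidth is 5.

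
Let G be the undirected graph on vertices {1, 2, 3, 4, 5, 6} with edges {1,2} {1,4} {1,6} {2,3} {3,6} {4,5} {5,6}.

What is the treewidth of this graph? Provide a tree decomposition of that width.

Treewidth 2.
Bags: B1 = {1, 4, 5}  B2 = {1, 5, 6}  B3 = {1, 2, 6}  B4 = {2, 3, 6}
Tree: B1–B2, B2–B3, B3–B4

Each bag holds 3 vertices, so the decomposition has width 2, which upper-bounds the treewidth. For the lower bound, G contains the cycle 4–5–6–1–4, so G is not a forest; only forests have treewidth ≤ 1, hence tw(G) ≥ 2. Combining the bounds, tw(G) = 2.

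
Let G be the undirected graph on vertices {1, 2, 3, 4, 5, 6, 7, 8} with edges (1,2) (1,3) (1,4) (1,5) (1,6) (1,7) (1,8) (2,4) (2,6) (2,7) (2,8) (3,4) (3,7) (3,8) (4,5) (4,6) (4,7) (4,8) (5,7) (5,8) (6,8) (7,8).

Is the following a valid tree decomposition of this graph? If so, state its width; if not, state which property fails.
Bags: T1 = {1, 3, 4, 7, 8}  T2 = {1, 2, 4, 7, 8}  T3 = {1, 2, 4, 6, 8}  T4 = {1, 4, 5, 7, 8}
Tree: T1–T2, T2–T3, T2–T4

Vertex coverage: the bags together contain {1, 2, 3, 4, 5, 6, 7, 8}, the full vertex set. Edge coverage: each edge of G has both endpoints in at least one bag. Running intersection: for every vertex, the bags containing it form a connected subtree. All three properties hold, so this is a valid tree decomposition of width max|bag| − 1 = 4, and hence tw(G) ≤ 4.

Yes; width 4.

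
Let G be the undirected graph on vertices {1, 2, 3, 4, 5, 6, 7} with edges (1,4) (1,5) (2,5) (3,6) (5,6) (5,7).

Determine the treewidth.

A width-1 tree decomposition is:
Bags: B1 = {5, 6}  B2 = {1, 5}  B3 = {5, 7}  B4 = {3, 6}  B5 = {2, 5}  B6 = {1, 4}
Tree: B1–B2, B1–B3, B1–B4, B1–B5, B2–B6
Each bag holds 2 vertices, so the decomposition has width 1, which upper-bounds the treewidth. Since G has at least one edge (e.g. 5–6), it is not an edgeless graph, so tw(G) ≥ 1. Therefore the treewidth is 1.

1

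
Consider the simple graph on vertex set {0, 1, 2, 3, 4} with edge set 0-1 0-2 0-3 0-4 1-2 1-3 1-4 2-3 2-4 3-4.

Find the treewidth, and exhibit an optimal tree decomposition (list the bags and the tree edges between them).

With just one bag of size 5, the width is 5 − 1 = 4, so tw(G) ≤ 4. On the other hand G contains the 5-clique {0, 1, 2, 3, 4}. A clique must lie in a single bag of any decomposition, so no decomposition can have width below 4. Therefore the treewidth is 4.

Treewidth 4.
One optimal decomposition is:
Bags: B1 = {0, 1, 2, 3, 4}
Tree: (single bag)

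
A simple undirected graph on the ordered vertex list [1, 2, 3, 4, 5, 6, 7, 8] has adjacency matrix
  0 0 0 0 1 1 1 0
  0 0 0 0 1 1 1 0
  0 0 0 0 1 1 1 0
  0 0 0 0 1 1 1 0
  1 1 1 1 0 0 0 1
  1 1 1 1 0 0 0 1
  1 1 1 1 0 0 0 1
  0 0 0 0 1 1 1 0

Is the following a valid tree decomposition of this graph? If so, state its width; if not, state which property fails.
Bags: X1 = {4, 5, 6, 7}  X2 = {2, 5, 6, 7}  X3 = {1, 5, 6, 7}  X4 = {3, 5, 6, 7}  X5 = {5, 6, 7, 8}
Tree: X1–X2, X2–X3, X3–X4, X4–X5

Every vertex of G appears in some bag (union = {1, 2, 3, 4, 5, 6, 7, 8}); every edge is covered by a bag; and for each vertex v the set of bags containing v is connected in the bag tree. The decomposition is therefore valid. The largest bag has 4 vertices, so the width is 3.

Yes; width 3.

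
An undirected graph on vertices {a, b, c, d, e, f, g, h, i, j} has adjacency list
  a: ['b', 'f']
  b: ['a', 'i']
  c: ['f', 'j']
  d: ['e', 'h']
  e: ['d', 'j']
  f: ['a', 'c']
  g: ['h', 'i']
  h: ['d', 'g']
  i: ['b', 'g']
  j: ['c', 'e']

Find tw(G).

2

A width-2 tree decomposition is:
Bags: B1 = {c, e, j}  B2 = {c, e, f}  B3 = {a, e, f}  B4 = {a, b, e}  B5 = {b, e, i}  B6 = {e, g, i}  B7 = {e, g, h}  B8 = {d, e, h}
Tree: B1–B2, B2–B3, B3–B4, B4–B5, B5–B6, B6–B7, B7–B8
Each bag holds 3 vertices, so the decomposition has width 2, which upper-bounds the treewidth. The edges e–j–c–f–a–b–i–g–h–d–e form a cycle, so G is not a tree and its treewidth is at least 2. Therefore the treewidth is 2.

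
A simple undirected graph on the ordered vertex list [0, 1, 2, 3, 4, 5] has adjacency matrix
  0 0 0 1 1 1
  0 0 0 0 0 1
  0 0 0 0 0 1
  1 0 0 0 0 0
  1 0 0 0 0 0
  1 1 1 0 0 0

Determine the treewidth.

1

A width-1 tree decomposition is:
Bags: B1 = {0, 3}  B2 = {0, 5}  B3 = {0, 4}  B4 = {1, 5}  B5 = {2, 5}
Tree: B1–B2, B1–B3, B2–B4, B4–B5
Every bag has size at most 2, so the width is 2 − 1 = 1 and tw(G) ≤ 1. Any graph with an edge has treewidth ≥ 1, and G has the edge 0–3. Hence tw(G) = 1 exactly.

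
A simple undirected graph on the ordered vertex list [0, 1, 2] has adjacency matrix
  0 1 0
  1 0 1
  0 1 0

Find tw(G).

A width-1 tree decomposition is:
Bags: B1 = {0, 1}  B2 = {1, 2}
Tree: B1–B2
Every bag has size at most 2, so the width is 2 − 1 = 1 and tw(G) ≤ 1. Since G has at least one edge (e.g. 1–0), it is not an edgeless graph, so tw(G) ≥ 1. Hence tw(G) = 1 exactly.

1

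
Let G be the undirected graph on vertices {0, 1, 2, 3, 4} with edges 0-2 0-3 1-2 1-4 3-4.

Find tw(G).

2

A width-2 tree decomposition is:
Bags: B1 = {0, 2, 3}  B2 = {2, 3, 4}  B3 = {1, 2, 4}
Tree: B1–B2, B2–B3
The largest bag has 3 vertices, giving width 2; this decomposition certifies tw(G) ≤ 2. Since 2–0–3–4–1–2 is a cycle in G, G is not acyclic. Forests are exactly the graphs of treewidth ≤ 1, so tw(G) ≥ 2. Combining the bounds, tw(G) = 2.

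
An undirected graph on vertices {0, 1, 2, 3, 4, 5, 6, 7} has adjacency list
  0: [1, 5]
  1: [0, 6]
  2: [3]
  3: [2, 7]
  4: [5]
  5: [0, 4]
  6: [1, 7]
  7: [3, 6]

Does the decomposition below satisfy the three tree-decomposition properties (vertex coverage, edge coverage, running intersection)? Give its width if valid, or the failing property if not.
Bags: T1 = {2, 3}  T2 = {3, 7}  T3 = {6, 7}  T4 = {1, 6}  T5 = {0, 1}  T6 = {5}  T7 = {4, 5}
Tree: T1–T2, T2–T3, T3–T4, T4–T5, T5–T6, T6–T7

No — edge (0,5) lies in no bag.

A tree decomposition must satisfy three properties: every vertex lies in some bag; for every edge, both endpoints lie together in some bag; and for every vertex, the bags containing it form a connected subtree. Here edge (0,5) lies in no bag, so the decomposition is invalid.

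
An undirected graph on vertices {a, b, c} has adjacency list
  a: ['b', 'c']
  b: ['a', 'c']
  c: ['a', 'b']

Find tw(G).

A width-2 tree decomposition is:
Bags: B1 = {a, b, c}
Tree: (single bag)
A single bag containing all 3 vertices is trivially a valid decomposition of width 2. For the lower bound, the 3 vertices {a, b, c} are pairwise adjacent, and any tree decomposition puts a clique entirely inside one bag — forcing width ≥ 2. The upper and lower bounds meet at 2, so that is the treewidth.

2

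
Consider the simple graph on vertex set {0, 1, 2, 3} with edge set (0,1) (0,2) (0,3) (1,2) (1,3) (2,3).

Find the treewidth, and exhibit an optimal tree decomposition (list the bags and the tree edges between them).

A single bag containing all 4 vertices is trivially a valid decomposition of width 3. Conversely, {0, 1, 2, 3} is a clique of size 4, and the vertices of any clique must share a bag in every tree decomposition; so some bag has ≥ 4 vertices and tw(G) ≥ 3. The upper and lower bounds meet at 3, so that is the treewidth.

Treewidth 3.
One such decomposition:
Bags: B1 = {0, 1, 2, 3}
Tree: (single bag)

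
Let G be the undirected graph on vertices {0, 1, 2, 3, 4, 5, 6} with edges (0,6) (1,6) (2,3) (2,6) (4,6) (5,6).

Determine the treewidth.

A width-1 tree decomposition is:
Bags: B1 = {2, 6}  B2 = {2, 3}  B3 = {4, 6}  B4 = {1, 6}  B5 = {5, 6}  B6 = {0, 6}
Tree: B1–B2, B1–B3, B1–B4, B4–B5, B4–B6
The largest bag has 2 vertices, giving width 1; this decomposition certifies tw(G) ≤ 1. Since G has at least one edge (e.g. 2–6), it is not an edgeless graph, so tw(G) ≥ 1. Hence tw(G) = 1 exactly.

1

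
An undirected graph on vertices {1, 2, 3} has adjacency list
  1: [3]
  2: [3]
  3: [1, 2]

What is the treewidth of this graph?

A width-1 tree decomposition is:
Bags: B1 = {2, 3}  B2 = {1, 3}
Tree: B1–B2
Every bag has size at most 2, so the width is 2 − 1 = 1 and tw(G) ≤ 1. Since G has at least one edge (e.g. 3–2), it is not an edgeless graph, so tw(G) ≥ 1. Combining the bounds, tw(G) = 1.

1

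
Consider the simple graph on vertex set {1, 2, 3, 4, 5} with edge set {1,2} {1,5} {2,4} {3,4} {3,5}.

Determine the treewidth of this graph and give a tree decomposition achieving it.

Treewidth 2.
One such decomposition:
Bags: B1 = {2, 3, 4}  B2 = {2, 3, 5}  B3 = {1, 2, 5}
Tree: B1–B2, B2–B3

Each bag holds 3 vertices, so the decomposition has width 2, which upper-bounds the treewidth. For the lower bound, G contains the cycle 2–4–3–5–1–2, so G is not a forest; only forests have treewidth ≤ 1, hence tw(G) ≥ 2. Therefore the treewidth is 2.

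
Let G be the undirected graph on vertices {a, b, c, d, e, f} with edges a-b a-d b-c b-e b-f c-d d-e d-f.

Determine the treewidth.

2

A width-2 tree decomposition is:
Bags: B1 = {b, d, f}  B2 = {b, c, d}  B3 = {b, d, e}  B4 = {a, b, d}
Tree: B1–B2, B2–B3, B3–B4
The largest bag has 3 vertices, giving width 2; this decomposition certifies tw(G) ≤ 2. The edges f–d–c–b–f form a cycle, so G is not a tree and its treewidth is at least 2. Hence tw(G) = 2 exactly.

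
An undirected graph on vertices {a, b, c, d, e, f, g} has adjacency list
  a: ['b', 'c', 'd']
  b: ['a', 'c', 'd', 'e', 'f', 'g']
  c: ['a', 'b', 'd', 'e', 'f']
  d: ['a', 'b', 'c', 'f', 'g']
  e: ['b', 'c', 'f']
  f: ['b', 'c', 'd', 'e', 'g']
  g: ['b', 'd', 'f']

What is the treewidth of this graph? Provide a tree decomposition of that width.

Treewidth 3.
One optimal decomposition is:
Bags: B1 = {b, c, e, f}  B2 = {b, c, d, f}  B3 = {b, d, f, g}  B4 = {a, b, c, d}
Tree: B1–B2, B2–B3, B2–B4

Every bag has size at most 4, so the width is 4 − 1 = 3 and tw(G) ≤ 3. On the other hand G contains the 4-clique {b, d, f, g}. A clique must lie in a single bag of any decomposition, so no decomposition can have width below 3. Therefore the treewidth is 3.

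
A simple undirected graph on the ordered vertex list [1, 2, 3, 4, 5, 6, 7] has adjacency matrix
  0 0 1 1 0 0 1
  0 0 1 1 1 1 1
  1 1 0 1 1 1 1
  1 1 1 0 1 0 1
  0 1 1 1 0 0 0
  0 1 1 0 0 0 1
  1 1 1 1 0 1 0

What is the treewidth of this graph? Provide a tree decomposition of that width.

The largest bag has 4 vertices, giving width 3; this decomposition certifies tw(G) ≤ 3. Conversely, {1, 3, 4, 7} is a clique of size 4, and the vertices of any clique must share a bag in every tree decomposition; so some bag has ≥ 4 vertices and tw(G) ≥ 3. The upper and lower bounds meet at 3, so that is the treewidth.

Treewidth 3.
Bags: B1 = {2, 3, 4, 7}  B2 = {1, 3, 4, 7}  B3 = {2, 3, 6, 7}  B4 = {2, 3, 4, 5}
Tree: B1–B2, B1–B3, B1–B4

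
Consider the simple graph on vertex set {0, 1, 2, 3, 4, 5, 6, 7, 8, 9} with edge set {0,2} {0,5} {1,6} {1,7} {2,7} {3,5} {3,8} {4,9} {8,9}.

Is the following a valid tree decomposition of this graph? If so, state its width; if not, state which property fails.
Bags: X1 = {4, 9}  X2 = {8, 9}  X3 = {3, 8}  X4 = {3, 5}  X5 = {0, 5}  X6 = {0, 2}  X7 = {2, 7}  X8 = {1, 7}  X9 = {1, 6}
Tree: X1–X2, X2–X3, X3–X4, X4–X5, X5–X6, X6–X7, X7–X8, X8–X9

Every vertex of G appears in some bag (union = {0, 1, 2, 3, 4, 5, 6, 7, 8, 9}); every edge is covered by a bag; and for each vertex v the set of bags containing v is connected in the bag tree. The decomposition is therefore valid. The largest bag has 2 vertices, so the width is 1.

Yes; width 1.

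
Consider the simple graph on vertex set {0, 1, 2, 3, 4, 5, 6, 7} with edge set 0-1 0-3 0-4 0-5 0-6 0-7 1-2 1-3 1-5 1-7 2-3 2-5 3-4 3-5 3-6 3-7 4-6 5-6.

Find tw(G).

3

A width-3 tree decomposition is:
Bags: B1 = {0, 3, 5, 6}  B2 = {0, 1, 3, 5}  B3 = {1, 2, 3, 5}  B4 = {0, 3, 4, 6}  B5 = {0, 1, 3, 7}
Tree: B1–B2, B2–B3, B1–B4, B2–B5
Each bag holds 4 vertices, so the decomposition has width 3, which upper-bounds the treewidth. Conversely, {0, 1, 3, 5} is a clique of size 4, and the vertices of any clique must share a bag in every tree decomposition; so some bag has ≥ 4 vertices and tw(G) ≥ 3. The upper and lower bounds meet at 3, so that is the treewidth.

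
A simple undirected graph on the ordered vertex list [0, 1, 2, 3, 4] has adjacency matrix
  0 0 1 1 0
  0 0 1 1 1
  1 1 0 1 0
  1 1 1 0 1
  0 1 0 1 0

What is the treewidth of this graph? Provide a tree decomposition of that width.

Treewidth 2.
One optimal decomposition is:
Bags: B1 = {1, 3, 4}  B2 = {1, 2, 3}  B3 = {0, 2, 3}
Tree: B1–B2, B2–B3

Each bag holds 3 vertices, so the decomposition has width 2, which upper-bounds the treewidth. Conversely, {0, 2, 3} is a clique of size 3, and the vertices of any clique must share a bag in every tree decomposition; so some bag has ≥ 3 vertices and tw(G) ≥ 2. The upper and lower bounds meet at 2, so that is the treewidth.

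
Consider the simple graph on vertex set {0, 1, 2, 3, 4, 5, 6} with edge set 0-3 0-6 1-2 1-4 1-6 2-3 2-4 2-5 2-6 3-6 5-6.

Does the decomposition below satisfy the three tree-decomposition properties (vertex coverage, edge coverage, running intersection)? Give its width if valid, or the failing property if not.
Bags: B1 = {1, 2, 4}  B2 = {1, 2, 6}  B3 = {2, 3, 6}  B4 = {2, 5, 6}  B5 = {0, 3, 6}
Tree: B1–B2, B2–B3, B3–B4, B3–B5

Vertex coverage: the bags together contain {0, 1, 2, 3, 4, 5, 6}, the full vertex set. Edge coverage: each edge of G has both endpoints in at least one bag. Running intersection: for every vertex, the bags containing it form a connected subtree. All three properties hold, so this is a valid tree decomposition of width max|bag| − 1 = 2, and hence tw(G) ≤ 2.

Yes; width 2.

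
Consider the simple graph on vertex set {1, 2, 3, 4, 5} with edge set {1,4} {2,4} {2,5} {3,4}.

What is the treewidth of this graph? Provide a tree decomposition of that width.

The largest bag has 2 vertices, giving width 1; this decomposition certifies tw(G) ≤ 1. Since G has at least one edge (e.g. 4–3), it is not an edgeless graph, so tw(G) ≥ 1. Combining the bounds, tw(G) = 1.

Treewidth 1.
One such decomposition:
Bags: B1 = {3, 4}  B2 = {2, 4}  B3 = {1, 4}  B4 = {2, 5}
Tree: B1–B2, B2–B3, B2–B4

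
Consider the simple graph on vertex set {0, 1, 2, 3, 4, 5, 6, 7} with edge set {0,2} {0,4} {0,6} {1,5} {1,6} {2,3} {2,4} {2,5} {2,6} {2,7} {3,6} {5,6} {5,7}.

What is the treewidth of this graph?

2

A width-2 tree decomposition is:
Bags: B1 = {2, 3, 6}  B2 = {2, 5, 6}  B3 = {1, 5, 6}  B4 = {0, 2, 6}  B5 = {2, 5, 7}  B6 = {0, 2, 4}
Tree: B1–B2, B2–B3, B2–B4, B2–B5, B4–B6
Every bag has size at most 3, so the width is 3 − 1 = 2 and tw(G) ≤ 2. Conversely, {1, 5, 6} is a clique of size 3, and the vertices of any clique must share a bag in every tree decomposition; so some bag has ≥ 3 vertices and tw(G) ≥ 2. The upper and lower bounds meet at 2, so that is the treewidth.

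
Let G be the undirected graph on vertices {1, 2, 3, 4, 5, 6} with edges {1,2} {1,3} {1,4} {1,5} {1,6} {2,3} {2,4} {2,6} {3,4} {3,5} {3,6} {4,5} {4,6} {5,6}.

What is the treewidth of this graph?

A width-4 tree decomposition is:
Bags: B1 = {1, 3, 4, 5, 6}  B2 = {1, 2, 3, 4, 6}
Tree: B1–B2
Each bag holds 5 vertices, so the decomposition has width 4, which upper-bounds the treewidth. Conversely, {1, 2, 3, 4, 6} is a clique of size 5, and the vertices of any clique must share a bag in every tree decomposition; so some bag has ≥ 5 vertices and tw(G) ≥ 4. The upper and lower bounds meet at 4, so that is the treewidth.

4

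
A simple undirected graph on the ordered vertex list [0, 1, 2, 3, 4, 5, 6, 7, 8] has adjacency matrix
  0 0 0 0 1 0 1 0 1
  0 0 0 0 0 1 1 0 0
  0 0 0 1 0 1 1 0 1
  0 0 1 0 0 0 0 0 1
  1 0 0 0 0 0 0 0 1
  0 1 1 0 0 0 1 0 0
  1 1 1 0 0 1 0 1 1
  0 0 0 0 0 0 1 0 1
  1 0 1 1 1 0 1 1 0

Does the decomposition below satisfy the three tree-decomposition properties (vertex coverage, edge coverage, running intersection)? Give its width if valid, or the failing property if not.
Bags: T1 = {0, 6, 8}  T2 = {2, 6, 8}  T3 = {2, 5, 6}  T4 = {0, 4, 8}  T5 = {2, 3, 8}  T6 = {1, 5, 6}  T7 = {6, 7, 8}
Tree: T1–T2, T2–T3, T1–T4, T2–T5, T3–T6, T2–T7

Yes; width 2.

Checking the three conditions: (i) the bags cover all of {0, 1, 2, 3, 4, 5, 6, 7, 8}; (ii) for each edge, some bag contains both endpoints; (iii) the bags containing any fixed vertex form a subtree. All hold, so the decomposition is valid with width 3 − 1 = 2.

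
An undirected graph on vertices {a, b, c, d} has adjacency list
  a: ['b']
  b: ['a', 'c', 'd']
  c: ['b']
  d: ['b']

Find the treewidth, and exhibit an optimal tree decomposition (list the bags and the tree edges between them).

Treewidth 1.
One such decomposition:
Bags: B1 = {b, c}  B2 = {a, b}  B3 = {b, d}
Tree: B1–B2, B1–B3

Each bag holds 2 vertices, so the decomposition has width 1, which upper-bounds the treewidth. G has an edge, so its treewidth is at least 1. Therefore the treewidth is 1.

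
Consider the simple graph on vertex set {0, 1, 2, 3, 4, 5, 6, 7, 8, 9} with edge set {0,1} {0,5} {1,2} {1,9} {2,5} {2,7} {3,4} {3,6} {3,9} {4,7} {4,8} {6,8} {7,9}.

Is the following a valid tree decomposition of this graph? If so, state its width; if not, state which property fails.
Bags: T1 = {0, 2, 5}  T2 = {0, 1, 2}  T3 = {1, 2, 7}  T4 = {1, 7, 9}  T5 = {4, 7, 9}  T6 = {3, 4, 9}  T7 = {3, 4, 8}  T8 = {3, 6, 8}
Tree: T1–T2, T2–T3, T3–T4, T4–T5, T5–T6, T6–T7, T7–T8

Yes; width 2.

Vertex coverage: the bags together contain {0, 1, 2, 3, 4, 5, 6, 7, 8, 9}, the full vertex set. Edge coverage: each edge of G has both endpoints in at least one bag. Running intersection: for every vertex, the bags containing it form a connected subtree. All three properties hold, so this is a valid tree decomposition of width max|bag| − 1 = 2, and hence tw(G) ≤ 2.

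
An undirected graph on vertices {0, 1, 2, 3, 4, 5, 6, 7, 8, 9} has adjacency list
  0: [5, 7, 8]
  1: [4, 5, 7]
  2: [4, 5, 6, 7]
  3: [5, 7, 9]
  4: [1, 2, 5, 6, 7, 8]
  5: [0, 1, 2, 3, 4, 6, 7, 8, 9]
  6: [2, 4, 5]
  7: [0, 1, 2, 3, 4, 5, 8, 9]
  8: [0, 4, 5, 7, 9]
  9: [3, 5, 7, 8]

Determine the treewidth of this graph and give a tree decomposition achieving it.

Each bag holds 4 vertices, so the decomposition has width 3, which upper-bounds the treewidth. On the other hand G contains the 4-clique {2, 4, 5, 6}. A clique must lie in a single bag of any decomposition, so no decomposition can have width below 3. Combining the bounds, tw(G) = 3.

Treewidth 3.
Bags: B1 = {2, 4, 5, 6}  B2 = {2, 4, 5, 7}  B3 = {4, 5, 7, 8}  B4 = {0, 5, 7, 8}  B5 = {5, 7, 8, 9}  B6 = {3, 5, 7, 9}  B7 = {1, 4, 5, 7}
Tree: B1–B2, B2–B3, B3–B4, B3–B5, B5–B6, B3–B7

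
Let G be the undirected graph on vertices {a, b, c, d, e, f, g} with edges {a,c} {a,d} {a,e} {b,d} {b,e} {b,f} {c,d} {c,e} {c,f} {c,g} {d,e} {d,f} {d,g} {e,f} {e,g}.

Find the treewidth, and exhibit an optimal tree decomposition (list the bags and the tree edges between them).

Every bag has size at most 4, so the width is 4 − 1 = 3 and tw(G) ≤ 3. On the other hand G contains the 4-clique {c, d, e, g}. A clique must lie in a single bag of any decomposition, so no decomposition can have width below 3. Hence tw(G) = 3 exactly.

Treewidth 3.
One such decomposition:
Bags: B1 = {c, d, e, g}  B2 = {a, c, d, e}  B3 = {c, d, e, f}  B4 = {b, d, e, f}
Tree: B1–B2, B1–B3, B3–B4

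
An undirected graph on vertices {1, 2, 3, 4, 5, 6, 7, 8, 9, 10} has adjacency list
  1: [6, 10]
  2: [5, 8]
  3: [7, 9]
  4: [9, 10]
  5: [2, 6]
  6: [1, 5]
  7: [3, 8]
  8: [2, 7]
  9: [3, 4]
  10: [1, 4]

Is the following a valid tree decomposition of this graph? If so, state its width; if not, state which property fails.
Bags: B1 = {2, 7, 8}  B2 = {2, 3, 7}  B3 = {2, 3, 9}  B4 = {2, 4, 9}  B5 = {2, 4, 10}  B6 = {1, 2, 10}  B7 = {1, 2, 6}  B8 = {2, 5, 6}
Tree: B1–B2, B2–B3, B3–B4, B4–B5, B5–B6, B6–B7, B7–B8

Yes; width 2.

Vertex coverage: the bags together contain {1, 2, 3, 4, 5, 6, 7, 8, 9, 10}, the full vertex set. Edge coverage: each edge of G has both endpoints in at least one bag. Running intersection: for every vertex, the bags containing it form a connected subtree. All three properties hold, so this is a valid tree decomposition of width max|bag| − 1 = 2, and hence tw(G) ≤ 2.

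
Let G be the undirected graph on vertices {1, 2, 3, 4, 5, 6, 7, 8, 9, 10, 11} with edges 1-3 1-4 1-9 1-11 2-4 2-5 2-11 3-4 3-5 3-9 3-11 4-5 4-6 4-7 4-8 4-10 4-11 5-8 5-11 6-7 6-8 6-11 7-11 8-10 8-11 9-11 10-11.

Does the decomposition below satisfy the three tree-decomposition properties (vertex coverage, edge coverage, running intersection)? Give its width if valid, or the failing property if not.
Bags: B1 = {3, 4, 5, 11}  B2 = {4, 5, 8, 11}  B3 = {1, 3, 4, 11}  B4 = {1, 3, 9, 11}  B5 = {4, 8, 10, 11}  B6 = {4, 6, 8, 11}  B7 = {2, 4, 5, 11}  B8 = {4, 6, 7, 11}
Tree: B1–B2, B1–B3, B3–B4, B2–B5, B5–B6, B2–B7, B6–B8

Yes; width 3.

Vertex coverage: the bags together contain {1, 2, 3, 4, 5, 6, 7, 8, 9, 10, 11}, the full vertex set. Edge coverage: each edge of G has both endpoints in at least one bag. Running intersection: for every vertex, the bags containing it form a connected subtree. All three properties hold, so this is a valid tree decomposition of width max|bag| − 1 = 3, and hence tw(G) ≤ 3.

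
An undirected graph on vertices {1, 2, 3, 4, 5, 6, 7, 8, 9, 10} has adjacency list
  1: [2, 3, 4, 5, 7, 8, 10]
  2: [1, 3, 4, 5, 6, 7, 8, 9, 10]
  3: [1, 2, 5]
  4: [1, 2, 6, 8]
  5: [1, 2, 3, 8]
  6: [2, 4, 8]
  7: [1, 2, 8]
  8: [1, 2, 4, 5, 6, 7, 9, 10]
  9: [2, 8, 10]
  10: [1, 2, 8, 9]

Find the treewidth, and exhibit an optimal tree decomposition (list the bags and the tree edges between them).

Every bag has size at most 4, so the width is 4 − 1 = 3 and tw(G) ≤ 3. On the other hand G contains the 4-clique {1, 2, 8, 10}. A clique must lie in a single bag of any decomposition, so no decomposition can have width below 3. Combining the bounds, tw(G) = 3.

Treewidth 3.
Bags: B1 = {1, 2, 7, 8}  B2 = {1, 2, 8, 10}  B3 = {1, 2, 4, 8}  B4 = {2, 4, 6, 8}  B5 = {2, 8, 9, 10}  B6 = {1, 2, 5, 8}  B7 = {1, 2, 3, 5}
Tree: B1–B2, B2–B3, B3–B4, B2–B5, B2–B6, B6–B7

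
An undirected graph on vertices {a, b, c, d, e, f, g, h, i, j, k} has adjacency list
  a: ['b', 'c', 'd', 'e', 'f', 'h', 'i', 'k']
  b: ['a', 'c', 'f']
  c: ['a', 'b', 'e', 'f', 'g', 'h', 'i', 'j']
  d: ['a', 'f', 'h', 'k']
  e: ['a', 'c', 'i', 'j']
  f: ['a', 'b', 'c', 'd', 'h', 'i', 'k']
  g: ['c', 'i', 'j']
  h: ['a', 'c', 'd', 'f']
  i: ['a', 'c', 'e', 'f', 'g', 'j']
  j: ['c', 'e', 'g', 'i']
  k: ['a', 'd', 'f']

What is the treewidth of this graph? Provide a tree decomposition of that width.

Each bag holds 4 vertices, so the decomposition has width 3, which upper-bounds the treewidth. On the other hand G contains the 4-clique {a, d, f, h}. A clique must lie in a single bag of any decomposition, so no decomposition can have width below 3. The upper and lower bounds meet at 3, so that is the treewidth.

Treewidth 3.
One such decomposition:
Bags: B1 = {a, c, f, i}  B2 = {a, c, f, h}  B3 = {a, c, e, i}  B4 = {c, e, i, j}  B5 = {c, g, i, j}  B6 = {a, d, f, h}  B7 = {a, b, c, f}  B8 = {a, d, f, k}
Tree: B1–B2, B1–B3, B3–B4, B4–B5, B2–B6, B1–B7, B6–B8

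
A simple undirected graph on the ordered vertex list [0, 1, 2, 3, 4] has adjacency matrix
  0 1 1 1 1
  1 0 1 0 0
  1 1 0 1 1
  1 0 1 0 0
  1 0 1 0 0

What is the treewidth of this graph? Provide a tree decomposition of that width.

Each bag holds 3 vertices, so the decomposition has width 2, which upper-bounds the treewidth. Conversely, {0, 1, 2} is a clique of size 3, and the vertices of any clique must share a bag in every tree decomposition; so some bag has ≥ 3 vertices and tw(G) ≥ 2. Therefore the treewidth is 2.

Treewidth 2.
One such decomposition:
Bags: B1 = {0, 2, 3}  B2 = {0, 2, 4}  B3 = {0, 1, 2}
Tree: B1–B2, B2–B3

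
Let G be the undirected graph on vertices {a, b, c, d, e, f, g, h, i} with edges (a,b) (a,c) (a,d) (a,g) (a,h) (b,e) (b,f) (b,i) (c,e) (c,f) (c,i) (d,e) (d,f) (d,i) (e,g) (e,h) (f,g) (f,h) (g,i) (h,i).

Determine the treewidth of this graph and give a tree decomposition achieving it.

Every bag has size at most 5, so the width is 5 − 1 = 4 and tw(G) ≤ 4. For the lower bound: the 5 vertex sets {e,g}, {c,f}, {b,i}, {a}, {h} are disjoint, each induces a connected subgraph, and every pair is joined by at least one edge of G. Contracting each set to a single vertex therefore yields K_{5} as a minor, and since treewidth is minor-monotone, tw(G) ≥ tw(K_{5}) = 4. Combining the bounds, tw(G) = 4.

Treewidth 4.
One optimal decomposition is:
Bags: B1 = {a, e, f, g, i}  B2 = {a, c, e, f, i}  B3 = {a, b, e, f, i}  B4 = {a, e, f, h, i}  B5 = {a, d, e, f, i}
Tree: B1–B2, B2–B3, B3–B4, B4–B5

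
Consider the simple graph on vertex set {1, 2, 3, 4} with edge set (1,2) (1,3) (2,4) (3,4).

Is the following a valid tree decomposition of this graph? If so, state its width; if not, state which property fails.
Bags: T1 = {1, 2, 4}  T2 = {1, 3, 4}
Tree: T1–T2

Vertex coverage: the bags together contain {1, 2, 3, 4}, the full vertex set. Edge coverage: each edge of G has both endpoints in at least one bag. Running intersection: for every vertex, the bags containing it form a connected subtree. All three properties hold, so this is a valid tree decomposition of width max|bag| − 1 = 2, and hence tw(G) ≤ 2.

Yes; width 2.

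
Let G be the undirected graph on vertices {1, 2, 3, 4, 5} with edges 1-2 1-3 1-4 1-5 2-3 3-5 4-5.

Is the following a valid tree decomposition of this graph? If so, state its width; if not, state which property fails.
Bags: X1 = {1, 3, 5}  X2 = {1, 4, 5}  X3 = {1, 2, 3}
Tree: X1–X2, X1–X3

Yes; width 2.

Every vertex of G appears in some bag (union = {1, 2, 3, 4, 5}); every edge is covered by a bag; and for each vertex v the set of bags containing v is connected in the bag tree. The decomposition is therefore valid. The largest bag has 3 vertices, so the width is 2.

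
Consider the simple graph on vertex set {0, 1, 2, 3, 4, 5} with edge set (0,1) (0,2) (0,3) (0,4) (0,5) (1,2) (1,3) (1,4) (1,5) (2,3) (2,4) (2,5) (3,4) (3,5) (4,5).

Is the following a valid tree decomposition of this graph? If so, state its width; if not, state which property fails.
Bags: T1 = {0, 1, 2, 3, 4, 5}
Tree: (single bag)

Checking the three conditions: (i) the bags cover all of {0, 1, 2, 3, 4, 5}; (ii) for each edge, some bag contains both endpoints; (iii) the bags containing any fixed vertex form a subtree. All hold, so the decomposition is valid with width 6 − 1 = 5.

Yes; width 5.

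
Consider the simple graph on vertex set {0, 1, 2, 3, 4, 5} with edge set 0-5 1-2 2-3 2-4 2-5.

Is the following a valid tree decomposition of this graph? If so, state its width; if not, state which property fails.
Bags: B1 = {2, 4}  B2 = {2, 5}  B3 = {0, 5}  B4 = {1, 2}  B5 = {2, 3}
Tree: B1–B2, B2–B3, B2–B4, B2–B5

Yes; width 1.

Vertex coverage: the bags together contain {0, 1, 2, 3, 4, 5}, the full vertex set. Edge coverage: each edge of G has both endpoints in at least one bag. Running intersection: for every vertex, the bags containing it form a connected subtree. All three properties hold, so this is a valid tree decomposition of width max|bag| − 1 = 1, and hence tw(G) ≤ 1.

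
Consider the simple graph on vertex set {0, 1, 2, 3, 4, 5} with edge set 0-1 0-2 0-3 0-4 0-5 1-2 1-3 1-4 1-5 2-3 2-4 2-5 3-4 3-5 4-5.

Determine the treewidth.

5

A width-5 tree decomposition is:
Bags: B1 = {0, 1, 2, 3, 4, 5}
Tree: (single bag)
With just one bag of size 6, the width is 6 − 1 = 5, so tw(G) ≤ 5. For the lower bound, the 6 vertices {0, 1, 2, 3, 4, 5} are pairwise adjacent, and any tree decomposition puts a clique entirely inside one bag — forcing width ≥ 5. The upper and lower bounds meet at 5, so that is the treewidth.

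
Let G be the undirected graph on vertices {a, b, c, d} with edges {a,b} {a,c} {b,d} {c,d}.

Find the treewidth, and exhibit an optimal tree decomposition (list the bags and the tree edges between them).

Treewidth 2.
Bags: B1 = {b, c, d}  B2 = {a, b, c}
Tree: B1–B2

The largest bag has 3 vertices, giving width 2; this decomposition certifies tw(G) ≤ 2. The edges b–d–c–a–b form a cycle, so G is not a tree and its treewidth is at least 2. The upper and lower bounds meet at 2, so that is the treewidth.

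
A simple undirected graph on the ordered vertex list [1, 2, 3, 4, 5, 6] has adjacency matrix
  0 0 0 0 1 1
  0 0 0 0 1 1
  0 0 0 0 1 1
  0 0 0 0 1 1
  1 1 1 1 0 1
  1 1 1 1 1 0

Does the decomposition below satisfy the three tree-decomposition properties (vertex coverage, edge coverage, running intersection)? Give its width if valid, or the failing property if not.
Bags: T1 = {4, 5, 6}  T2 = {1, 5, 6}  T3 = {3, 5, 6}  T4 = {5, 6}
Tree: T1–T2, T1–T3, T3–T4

No — vertex 2 appears in no bag.

A tree decomposition must satisfy three properties: every vertex lies in some bag; for every edge, both endpoints lie together in some bag; and for every vertex, the bags containing it form a connected subtree. Here vertex 2 appears in no bag, so the decomposition is invalid.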